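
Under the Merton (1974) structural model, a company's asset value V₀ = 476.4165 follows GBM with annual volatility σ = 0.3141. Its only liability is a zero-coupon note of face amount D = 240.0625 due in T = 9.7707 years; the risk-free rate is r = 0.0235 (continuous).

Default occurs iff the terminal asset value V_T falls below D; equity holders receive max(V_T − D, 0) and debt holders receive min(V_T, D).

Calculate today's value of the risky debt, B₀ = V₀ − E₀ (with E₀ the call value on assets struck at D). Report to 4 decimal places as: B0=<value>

Equity is a call on the firm's assets struck at D = 240.0625:
d₁ = [ln(V₀/D) + (r + σ²/2)T] / (σ√T)
   = [ln(476.4165/240.0625) + (0.0235 + 0.5·0.3141²)·9.7707] / (0.3141·√9.7707)
   = [0.685393 + 0.711594] / 0.981818 = 1.422859
d₂ = d₁ − σ√T = 1.422859 − 0.981818 = 0.441041
N(d₁) = 0.922611,  N(d₂) = 0.670408,  e^(−rT) = 0.794842
E₀ = V₀·N(d₁) − D·e^(−rT)·N(d₂)
   = 476.4165·0.922611 − 240.0625·0.794842·0.670408 = 311.625445
B₀ = V₀ − E₀ = 476.4165 − 311.625445 = 164.791055

B0=164.7911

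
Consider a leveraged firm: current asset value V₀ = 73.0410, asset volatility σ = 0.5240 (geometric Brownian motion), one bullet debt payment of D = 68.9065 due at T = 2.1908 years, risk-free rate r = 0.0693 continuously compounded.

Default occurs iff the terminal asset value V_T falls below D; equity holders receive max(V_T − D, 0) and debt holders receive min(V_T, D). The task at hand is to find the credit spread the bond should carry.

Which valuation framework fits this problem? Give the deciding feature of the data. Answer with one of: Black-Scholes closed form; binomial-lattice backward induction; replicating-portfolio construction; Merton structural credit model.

Key observation: the asked-for credit quantity lives on the firm's capital structure — asset value, asset volatility, debt face 68.9065 — which is the structural model's domain.

framework: Merton structural credit model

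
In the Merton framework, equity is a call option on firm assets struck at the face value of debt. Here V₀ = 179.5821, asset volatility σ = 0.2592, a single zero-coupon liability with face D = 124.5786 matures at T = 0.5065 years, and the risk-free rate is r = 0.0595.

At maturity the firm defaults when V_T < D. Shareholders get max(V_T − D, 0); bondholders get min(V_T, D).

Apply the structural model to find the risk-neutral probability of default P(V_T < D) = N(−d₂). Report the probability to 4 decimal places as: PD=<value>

PD=0.0200

Equity is a call on the firm's assets struck at D = 124.5786:
d₁ = [ln(V₀/D) + (r + σ²/2)T] / (σ√T)
   = [ln(179.5821/124.5786) + (0.0595 + 0.5·0.2592²)·0.5065] / (0.2592·√0.5065)
   = [0.365696 + 0.047151] / 0.184470 = 2.238022
d₂ = d₁ − σ√T = 2.238022 − 0.184470 = 2.053552
risk-neutral PD = N(−d₂) = N(-2.053552) = 0.020010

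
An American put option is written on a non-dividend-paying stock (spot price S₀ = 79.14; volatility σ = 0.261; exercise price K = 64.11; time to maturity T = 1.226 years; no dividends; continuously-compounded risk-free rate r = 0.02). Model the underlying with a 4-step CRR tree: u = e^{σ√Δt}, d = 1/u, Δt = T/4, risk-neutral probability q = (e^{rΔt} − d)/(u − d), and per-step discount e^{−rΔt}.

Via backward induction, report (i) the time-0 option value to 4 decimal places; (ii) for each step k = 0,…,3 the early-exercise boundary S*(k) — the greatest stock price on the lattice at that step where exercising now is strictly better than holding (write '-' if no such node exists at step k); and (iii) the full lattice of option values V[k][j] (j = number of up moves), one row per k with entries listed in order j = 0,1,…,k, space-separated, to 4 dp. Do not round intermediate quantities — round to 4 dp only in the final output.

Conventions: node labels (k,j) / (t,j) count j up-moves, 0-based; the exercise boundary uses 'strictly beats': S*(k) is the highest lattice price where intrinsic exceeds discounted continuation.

price = 2.6528
boundary = - - - 51.3020
tree:
2.6528
4.5741 0.6475
7.7464 1.2654 0.0000
12.8080 2.4729 0.0000 0.0000
19.7102 4.8327 0.0000 0.0000 0.0000

params: Δt=0.30650 u=1.15546 d=0.86546 q=0.48514 e^(-rΔt)=0.99389
t_4 payoffs: 19.7102 4.8327 0.0000 0.0000 0.0000
t_3: node(3,0) S=51.3020 payoff=12.8080 vs cont=12.4162 → 12.8080 [stop]  node(3,1) S=68.4924 payoff=0.0000 vs cont=2.4729 → 2.4729 [wait]  node(3,2) S=91.4429 payoff=0.0000 vs cont=0.0000 → 0.0000 [wait]  node(3,3) S=122.0836 payoff=0.0000 vs cont=0.0000 → 0.0000 [wait]  ⇒ S*(3)=51.3020
t_2: node(2,0) S=59.2773 payoff=4.8327 vs cont=7.7464 → 7.7464 [wait]  node(2,1) S=79.1400 payoff=0.0000 vs cont=1.2654 → 1.2654 [wait]  node(2,2) S=105.6583 payoff=0.0000 vs cont=0.0000 → 0.0000 [wait]  ⇒ S*(2)=-
t_1: node(1,0) S=68.4924 payoff=0.0000 vs cont=4.5741 → 4.5741 [wait]  node(1,1) S=91.4429 payoff=0.0000 vs cont=0.6475 → 0.6475 [wait]  ⇒ S*(1)=-
t_0: node(0,0) S=79.1400 payoff=0.0000 vs cont=2.6528 → 2.6528 [wait]  ⇒ S*(0)=-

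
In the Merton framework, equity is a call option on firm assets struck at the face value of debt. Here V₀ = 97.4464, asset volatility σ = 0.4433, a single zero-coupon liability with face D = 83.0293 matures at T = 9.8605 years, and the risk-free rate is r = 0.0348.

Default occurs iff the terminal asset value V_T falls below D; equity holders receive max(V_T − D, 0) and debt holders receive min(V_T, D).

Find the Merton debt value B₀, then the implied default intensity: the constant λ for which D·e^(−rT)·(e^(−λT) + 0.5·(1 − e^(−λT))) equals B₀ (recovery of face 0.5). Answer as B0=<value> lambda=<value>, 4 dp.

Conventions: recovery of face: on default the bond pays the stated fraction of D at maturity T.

B0=35.8816 lambda=0.1544

Equity is a call on the firm's assets struck at D = 83.0293:
d₁ = [ln(V₀/D) + (r + σ²/2)T] / (σ√T)
   = [ln(97.4464/83.0293) + (0.0348 + 0.5·0.4433²)·9.8605] / (0.4433·√9.8605)
   = [0.160109 + 1.312013] / 1.392026 = 1.057539
d₂ = d₁ − σ√T = 1.057539 − 1.392026 = -0.334486
N(d₁) = 0.854867,  N(d₂) = 0.369006,  e^(−rT) = 0.709535
E₀ = V₀·N(d₁) − D·e^(−rT)·N(d₂)
   = 97.4464·0.854867 − 83.0293·0.709535·0.369006 = 61.564760
B₀ = V₀ − E₀ = 97.4464 − 61.564760 = 35.881640
e^(−λT) = (B₀·e^(rT)/D − 0.5)/(1 − 0.5) = (35.8816·1.409374/83.0293 − 0.5)/0.5 = 0.21813823
λ = −ln(0.21813823)/9.8605 = 0.154417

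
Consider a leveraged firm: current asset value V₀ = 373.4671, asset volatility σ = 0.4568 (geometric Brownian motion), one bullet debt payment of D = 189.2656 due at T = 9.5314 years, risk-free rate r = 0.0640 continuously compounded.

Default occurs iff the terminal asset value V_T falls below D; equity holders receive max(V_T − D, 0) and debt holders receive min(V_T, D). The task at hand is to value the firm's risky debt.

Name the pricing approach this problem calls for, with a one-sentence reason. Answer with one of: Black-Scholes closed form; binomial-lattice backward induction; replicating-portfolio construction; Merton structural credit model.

framework: Merton structural credit model

Key observation: a levered firm with one bullet debt due at 9.5314 years is the canonical structural-credit setup: equity is a call on the firm's assets struck at the face value.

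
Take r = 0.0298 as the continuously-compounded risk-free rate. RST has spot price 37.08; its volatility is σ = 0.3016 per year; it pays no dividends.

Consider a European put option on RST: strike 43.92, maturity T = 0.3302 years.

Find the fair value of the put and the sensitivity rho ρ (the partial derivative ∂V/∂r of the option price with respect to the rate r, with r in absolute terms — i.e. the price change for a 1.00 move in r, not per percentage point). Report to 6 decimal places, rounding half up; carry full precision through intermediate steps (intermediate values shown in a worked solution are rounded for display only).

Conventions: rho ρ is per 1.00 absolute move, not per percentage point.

price = 7.082038
ρ = -12.105241

σ√T = 0.3016·√0.3302 = 0.173309
d₁ = (ln(S/K) + (r+σ²/2)T) / (σ√T) = (ln(37.08/43.92) + (0.0298+0.3016²/2)·0.3302) / 0.173309 = (-0.169292 + 0.024858) / 0.173309 = -0.833393
d₂ = d₁ − σ√T = -0.833393 − 0.173309 = -1.006702
e^{−rT} = 0.990208
N(−d₁) = 0.797689,  N(−d₂) = 0.842961
Put price V = K·e^{−rT}·N(−d₂) − S·N(−d₁) = 36.660330 − 29.578292 = 7.082038
ρ = −K·T·e^{−rT}·N(−d₂) = -12.105241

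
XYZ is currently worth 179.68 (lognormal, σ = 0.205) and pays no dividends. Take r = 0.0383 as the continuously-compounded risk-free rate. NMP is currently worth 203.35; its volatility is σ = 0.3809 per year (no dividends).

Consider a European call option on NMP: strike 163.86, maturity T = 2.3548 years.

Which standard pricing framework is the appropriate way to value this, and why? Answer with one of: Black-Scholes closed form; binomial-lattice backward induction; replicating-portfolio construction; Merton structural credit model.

Key observation: a European claim on NMP (strike 163.86) — a lognormal (GBM) underlying with constant rate and volatility — has an exact closed-form value; no lattice or capital structure is involved.

framework: Black-Scholes closed form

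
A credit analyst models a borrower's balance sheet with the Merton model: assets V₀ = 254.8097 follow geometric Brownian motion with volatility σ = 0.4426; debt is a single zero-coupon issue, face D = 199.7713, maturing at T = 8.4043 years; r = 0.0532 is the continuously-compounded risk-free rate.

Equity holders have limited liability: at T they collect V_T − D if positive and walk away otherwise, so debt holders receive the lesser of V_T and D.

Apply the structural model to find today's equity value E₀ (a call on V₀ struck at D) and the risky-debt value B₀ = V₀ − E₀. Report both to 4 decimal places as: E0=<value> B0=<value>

E0=165.8584 B0=88.9513

Apply the equity-as-call identities (strike 199.7713, horizon 8.4043 years):
d₁ = [ln(V₀/D) + (r + σ²/2)T] / (σ√T)
   = [ln(254.8097/199.7713) + (0.0532 + 0.5·0.4426²)·8.4043] / (0.4426·√8.4043)
   = [0.243344 + 1.270288] / 1.283105 = 1.179663
d₂ = d₁ − σ√T = 1.179663 − 1.283105 = -0.103442
N(d₁) = 0.880933,  N(d₂) = 0.458806,  e^(−rT) = 0.639474
E₀ = V₀·N(d₁) − D·e^(−rT)·N(d₂)
   = 254.8097·0.880933 − 199.7713·0.639474·0.458806 = 165.858390
B₀ = V₀ − E₀ = 254.8097 − 165.858390 = 88.951310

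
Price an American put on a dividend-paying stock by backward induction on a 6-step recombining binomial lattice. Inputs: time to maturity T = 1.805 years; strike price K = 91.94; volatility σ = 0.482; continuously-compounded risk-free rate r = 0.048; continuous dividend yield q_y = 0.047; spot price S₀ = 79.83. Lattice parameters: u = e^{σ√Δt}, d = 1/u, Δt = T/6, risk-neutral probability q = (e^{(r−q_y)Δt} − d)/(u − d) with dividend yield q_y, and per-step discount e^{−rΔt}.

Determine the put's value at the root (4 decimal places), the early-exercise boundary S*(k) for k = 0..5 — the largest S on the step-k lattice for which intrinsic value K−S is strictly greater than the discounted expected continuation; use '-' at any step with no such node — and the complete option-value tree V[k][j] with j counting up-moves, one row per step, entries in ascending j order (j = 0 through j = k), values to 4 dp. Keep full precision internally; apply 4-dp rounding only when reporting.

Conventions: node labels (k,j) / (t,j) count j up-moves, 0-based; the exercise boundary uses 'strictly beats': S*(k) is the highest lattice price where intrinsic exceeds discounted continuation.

price = 27.1157
boundary = - - - 36.1181 47.0477 61.2847
tree:
27.1157
35.6891 16.8805
45.4822 24.1554 7.9904
55.8219 33.5656 12.7336 2.0932
64.2125 44.8923 19.9678 3.7577 0.0000
70.6539 55.8219 30.6553 6.7458 0.0000 0.0000
75.5988 64.2125 44.8923 12.1100 0.0000 0.0000 0.0000

Δt=0.30083  u=1.30261  d=0.76769  q=0.43485  discount=0.98566
step 6 (expiry): payoffs max(K−S,0) = 75.5988 64.2125 44.8923 12.1100 0.0000 0.0000 0.0000
step 5: (k=5,j=0): S=21.2861, K−S=70.6539, hold=69.6346 ⇒ V=70.6539 exercise | (k=5,j=1): S=36.1181, K−S=55.8219, hold=55.0109 ⇒ V=55.8219 exercise | (k=5,j=2): S=61.2847, K−S=30.6553, hold=30.1976 ⇒ V=30.6553 exercise | (k=5,j=3): S=103.9872, K−S=0.0000, hold=6.7458 ⇒ V=6.7458 continue | (k=5,j=4): S=176.4443, K−S=0.0000, hold=0.0000 ⇒ V=0.0000 continue | (k=5,j=5): S=299.3887, K−S=0.0000, hold=0.0000 ⇒ V=0.0000 continue  boundary S*=61.2847
step 4: (k=4,j=0): S=27.7275, K−S=64.2125, hold=63.2837 ⇒ V=64.2125 exercise | (k=4,j=1): S=47.0477, K−S=44.8923, hold=44.2348 ⇒ V=44.8923 exercise | (k=4,j=2): S=79.8300, K−S=12.1100, hold=19.9678 ⇒ V=19.9678 continue | (k=4,j=3): S=135.4546, K−S=0.0000, hold=3.7577 ⇒ V=3.7577 continue | (k=4,j=4): S=229.8379, K−S=0.0000, hold=0.0000 ⇒ V=0.0000 continue  boundary S*=47.0477
step 3: (k=3,j=0): S=36.1181, K−S=55.8219, hold=55.0109 ⇒ V=55.8219 exercise | (k=3,j=1): S=61.2847, K−S=30.6553, hold=33.5656 ⇒ V=33.5656 continue | (k=3,j=2): S=103.9872, K−S=0.0000, hold=12.7336 ⇒ V=12.7336 continue | (k=3,j=3): S=176.4443, K−S=0.0000, hold=2.0932 ⇒ V=2.0932 continue  boundary S*=36.1181
step 2: (k=2,j=0): S=47.0477, K−S=44.8923, hold=45.4822 ⇒ V=45.4822 continue | (k=2,j=1): S=79.8300, K−S=12.1100, hold=24.1554 ⇒ V=24.1554 continue | (k=2,j=2): S=135.4546, K−S=0.0000, hold=7.9904 ⇒ V=7.9904 continue  boundary S*=-
step 1: (k=1,j=0): S=61.2847, K−S=30.6553, hold=35.6891 ⇒ V=35.6891 continue | (k=1,j=1): S=103.9872, K−S=0.0000, hold=16.8805 ⇒ V=16.8805 continue  boundary S*=-
step 0: (k=0,j=0): S=79.8300, K−S=12.1100, hold=27.1157 ⇒ V=27.1157 continue  boundary S*=-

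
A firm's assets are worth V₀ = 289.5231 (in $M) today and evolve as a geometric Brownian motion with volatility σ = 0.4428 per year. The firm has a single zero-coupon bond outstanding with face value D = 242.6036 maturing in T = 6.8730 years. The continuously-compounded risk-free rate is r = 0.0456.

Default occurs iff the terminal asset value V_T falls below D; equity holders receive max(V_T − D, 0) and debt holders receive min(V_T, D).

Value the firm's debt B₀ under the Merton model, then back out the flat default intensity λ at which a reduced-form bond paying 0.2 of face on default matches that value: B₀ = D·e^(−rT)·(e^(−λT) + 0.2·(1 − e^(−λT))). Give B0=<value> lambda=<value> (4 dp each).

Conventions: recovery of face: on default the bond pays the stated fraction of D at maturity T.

B0=123.2684 lambda=0.0698

With assets at 289.5231 and a single debt payment of 242.6036 at 6.8730 years:
d₁ = [ln(V₀/D) + (r + σ²/2)T] / (σ√T)
   = [ln(289.5231/242.6036) + (0.0456 + 0.5·0.4428²)·6.8730] / (0.4428·√6.8730)
   = [0.176806 + 0.987210] / 1.160863 = 1.002716
d₂ = d₁ − σ√T = 1.002716 − 1.160863 = -0.158146
N(d₁) = 0.842001,  N(d₂) = 0.437171,  e^(−rT) = 0.730951
E₀ = V₀·N(d₁) − D·e^(−rT)·N(d₂)
   = 289.5231·0.842001 − 242.6036·0.730951·0.437171 = 166.254685
B₀ = V₀ − E₀ = 289.5231 − 166.254685 = 123.268415
e^(−λT) = (B₀·e^(rT)/D − 0.2)/(1 − 0.2) = (123.2684·1.368081/242.6036 − 0.2)/0.8 = 0.61891290
λ = −ln(0.61891290)/6.8730 = 0.069808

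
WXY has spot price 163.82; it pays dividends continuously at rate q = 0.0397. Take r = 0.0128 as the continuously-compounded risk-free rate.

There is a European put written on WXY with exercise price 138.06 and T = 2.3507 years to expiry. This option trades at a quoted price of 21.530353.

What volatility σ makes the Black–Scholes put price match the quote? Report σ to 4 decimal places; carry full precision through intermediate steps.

sigma = 0.3331

At σ = 0.3331 the Black–Scholes value reproduces the quote:
σ√T = 0.3331·√2.3507 = 0.510709
d₁ = (ln(S/K) + (r−q+σ²/2)T) / (σ√T) = (ln(163.82/138.06) + (0.0128−0.0397+0.3331²/2)·2.3507) / 0.510709 = (0.171080 + 0.067178) / 0.510709 = 0.466524
d₂ = d₁ − σ√T = 0.466524 − 0.510709 = -0.044185
e^{−rT} = 0.970359
e^{−qT} = 0.910899
N(−d₁) = 0.320420,  N(−d₂) = 0.517621
V = K·e^{−rT}·N(−d₂) − S·e^{−qT}·N(−d₁) = 69.344609 − 47.814255 = 21.530353 (equal to the quote); since ∂V/∂σ > 0 for all σ, the implied volatility is unique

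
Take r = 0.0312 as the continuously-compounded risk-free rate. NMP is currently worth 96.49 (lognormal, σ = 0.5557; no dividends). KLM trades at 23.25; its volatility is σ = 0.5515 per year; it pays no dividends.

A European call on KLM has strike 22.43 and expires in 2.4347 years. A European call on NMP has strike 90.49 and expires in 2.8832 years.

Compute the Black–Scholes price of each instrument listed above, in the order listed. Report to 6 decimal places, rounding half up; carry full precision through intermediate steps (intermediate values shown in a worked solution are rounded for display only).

price(KLM call K=22.43) = 8.620948
price(NMP call K=90.49) = 39.810183

[KLM call K=22.43]
σ√T = 0.5515·√2.4347 = 0.860534
d₁ = (ln(S/K) + (r+σ²/2)T) / (σ√T) = (ln(23.25/22.43) + (0.0312+0.5515²/2)·2.4347) / 0.860534 = (0.035906 + 0.446222) / 0.860534 = 0.560266
d₂ = d₁ − σ√T = 0.560266 − 0.860534 = -0.300268
e^{−rT} = 0.926851
N(d₁) = 0.712351,  N(d₂) = 0.381986
price = S·N(d₁) − K·e^{−rT}·N(d₂) = 16.562160 − 7.941212 = 8.620948
[NMP call K=90.49]
σ√T = 0.5557·√2.8832 = 0.943578
d₁ = (ln(S/K) + (r+σ²/2)T) / (σ√T) = (ln(96.49/90.49) + (0.0312+0.5557²/2)·2.8832) / 0.943578 = (0.064200 + 0.535126) / 0.943578 = 0.635163
d₂ = d₁ − σ√T = 0.635163 − 0.943578 = -0.308415
e^{−rT} = 0.913972
N(d₁) = 0.737339,  N(d₂) = 0.378883
price = S·N(d₁) − K·e^{−rT}·N(d₂) = 71.145826 − 31.335643 = 39.810183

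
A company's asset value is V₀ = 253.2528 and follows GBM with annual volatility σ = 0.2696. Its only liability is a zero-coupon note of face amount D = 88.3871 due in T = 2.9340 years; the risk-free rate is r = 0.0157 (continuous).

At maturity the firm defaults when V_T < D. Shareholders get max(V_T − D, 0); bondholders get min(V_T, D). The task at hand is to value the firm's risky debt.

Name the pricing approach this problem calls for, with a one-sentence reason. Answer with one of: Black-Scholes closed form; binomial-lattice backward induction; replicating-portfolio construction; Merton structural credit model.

Key observation: the data describe a firm's assets (V₀ = 253.2528, GBM) and a single zero-coupon debt of face 88.3871, so credit quantities follow from equity-as-call in the structural model.

framework: Merton structural credit model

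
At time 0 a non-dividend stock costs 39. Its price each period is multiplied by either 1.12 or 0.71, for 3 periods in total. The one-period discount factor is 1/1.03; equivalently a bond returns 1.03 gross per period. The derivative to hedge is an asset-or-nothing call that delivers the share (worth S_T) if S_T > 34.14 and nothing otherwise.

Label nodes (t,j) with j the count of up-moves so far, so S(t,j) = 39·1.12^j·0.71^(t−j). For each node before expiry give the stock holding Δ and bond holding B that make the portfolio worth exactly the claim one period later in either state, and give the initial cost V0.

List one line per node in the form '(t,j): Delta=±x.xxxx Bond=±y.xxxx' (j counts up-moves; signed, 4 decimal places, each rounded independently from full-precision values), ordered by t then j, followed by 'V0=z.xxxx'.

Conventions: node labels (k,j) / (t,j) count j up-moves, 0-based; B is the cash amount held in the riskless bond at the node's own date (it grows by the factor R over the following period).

No-arbitrage ⇒ martingale measure with p* = (R−d)/(u−d) = 0.7805.
At maturity the claim pays: V(3,0)=0.0000, V(3,1)=0.0000, V(3,2)=34.7343, V(3,3)=54.7922
(2,0): S=19.6599. Δ = (V_up−V_dn)/(S_up−S_dn) = (0.0000−0.0000)/(22.0191−13.9585) = 0.0000. V = [p*·0.0000 + (1−p*)·0.0000]/1.03 = 0.0000. B = V − Δ·S = 0.0000.
(2,1): S=31.0128. Δ = (V_up−V_dn)/(S_up−S_dn) = (34.7343−0.0000)/(34.7343−22.0191) = 2.7317. V = [p*·34.7343 + (1−p*)·0.0000]/1.03 = 26.3201. B = V − Δ·S = -58.3978.
(2,2): S=48.9216. Δ = (V_up−V_dn)/(S_up−S_dn) = (54.7922−34.7343)/(54.7922−34.7343) = 1.0000. V = [p*·54.7922 + (1−p*)·34.7343]/1.03 = 48.9216. B = V − Δ·S = 0.0000.
(1,0): S=27.6900. Δ = (V_up−V_dn)/(S_up−S_dn) = (26.3201−0.0000)/(31.0128−19.6599) = 2.3184. V = [p*·26.3201 + (1−p*)·0.0000]/1.03 = 19.9442. B = V − Δ·S = -44.2512.
(1,1): S=43.6800. Δ = (V_up−V_dn)/(S_up−S_dn) = (48.9216−26.3201)/(48.9216−31.0128) = 1.2620. V = [p*·48.9216 + (1−p*)·26.3201]/1.03 = 42.6799. B = V − Δ·S = -12.4457.
(0,0): S=39.0000. Δ = (V_up−V_dn)/(S_up−S_dn) = (42.6799−19.9442)/(43.6800−27.6900) = 1.4219. V = [p*·42.6799 + (1−p*)·19.9442]/1.03 = 36.5914. B = V − Δ·S = -18.8615.
Verification: the root portfolio costs Δ(0,0)·S0 + B(0,0) = 36.5914, matching V0.

(0,0): Delta=1.4219 Bond=-18.8615
(1,0): Delta=2.3184 Bond=-44.2512
(1,1): Delta=1.2620 Bond=-12.4457
(2,0): Delta=0.0000 Bond=0.0000
(2,1): Delta=2.7317 Bond=-58.3978
(2,2): Delta=1.0000 Bond=0.0000
V0=36.5914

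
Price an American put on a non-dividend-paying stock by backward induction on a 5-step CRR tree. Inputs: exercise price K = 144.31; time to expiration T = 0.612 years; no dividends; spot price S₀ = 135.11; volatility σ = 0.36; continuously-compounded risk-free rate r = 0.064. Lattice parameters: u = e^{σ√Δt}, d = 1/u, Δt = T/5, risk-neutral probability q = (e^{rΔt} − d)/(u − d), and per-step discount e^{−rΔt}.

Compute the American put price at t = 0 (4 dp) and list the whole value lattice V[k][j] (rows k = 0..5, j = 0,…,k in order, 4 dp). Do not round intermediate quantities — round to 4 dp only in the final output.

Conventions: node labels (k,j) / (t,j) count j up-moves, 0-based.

params: Δt=0.12240 u=1.13422 d=0.88166 q=0.49969 e^(-rΔt)=0.99220
t_5 payoffs: 72.3330 51.7142 25.1889 0.0000 0.0000 0.0000
k=4: node(4,0) S=81.6380 payoff=62.6720 vs cont=61.5459 → 62.6720 [stop]  node(4,1) S=105.0243 payoff=39.2857 vs cont=38.1596 → 39.2857 [stop]  node(4,2) S=135.1100 payoff=9.2000 vs cont=12.5039 → 12.5039 [wait]  node(4,3) S=173.8141 payoff=0.0000 vs cont=0.0000 → 0.0000 [wait]  node(4,4) S=223.6055 payoff=0.0000 vs cont=0.0000 → 0.0000 [wait]
k=3: node(3,0) S=92.5958 payoff=51.7142 vs cont=50.5882 → 51.7142 [stop]  node(3,1) S=119.1211 payoff=25.1889 vs cont=25.7009 → 25.7009 [wait]  node(3,2) S=153.2450 payoff=0.0000 vs cont=6.2070 → 6.2070 [wait]  node(3,3) S=197.1441 payoff=0.0000 vs cont=0.0000 → 0.0000 [wait]
k=2: node(2,0) S=105.0243 payoff=39.2857 vs cont=38.4134 → 39.2857 [stop]  node(2,1) S=135.1100 payoff=9.2000 vs cont=15.8354 → 15.8354 [wait]  node(2,2) S=173.8141 payoff=0.0000 vs cont=3.0812 → 3.0812 [wait]
k=1: node(1,0) S=119.1211 payoff=25.1889 vs cont=27.3526 → 27.3526 [wait]  node(1,1) S=153.2450 payoff=0.0000 vs cont=9.3884 → 9.3884 [wait]
k=0: node(0,0) S=135.1100 payoff=9.2000 vs cont=18.2326 → 18.2326 [wait]

price = 18.2326
tree:
18.2326
27.3526 9.3884
39.2857 15.8354 3.0812
51.7142 25.7009 6.2070 0.0000
62.6720 39.2857 12.5039 0.0000 0.0000
72.3330 51.7142 25.1889 0.0000 0.0000 0.0000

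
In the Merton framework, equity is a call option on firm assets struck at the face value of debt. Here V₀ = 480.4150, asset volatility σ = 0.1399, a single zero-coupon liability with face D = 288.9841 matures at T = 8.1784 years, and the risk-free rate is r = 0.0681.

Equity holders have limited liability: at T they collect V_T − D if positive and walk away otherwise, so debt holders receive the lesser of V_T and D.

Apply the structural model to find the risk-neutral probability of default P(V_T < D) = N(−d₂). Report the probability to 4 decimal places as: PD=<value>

PD=0.0069

Work the structural quantities from V₀ = 480.4150 against face 288.9841:
d₁ = [ln(V₀/D) + (r + σ²/2)T] / (σ√T)
   = [ln(480.4150/288.9841) + (0.0681 + 0.5·0.1399²)·8.1784] / (0.1399·√8.1784)
   = [0.508279 + 0.636983] / 0.400085 = 2.862548
d₂ = d₁ − σ√T = 2.862548 − 0.400085 = 2.462463
risk-neutral PD = N(−d₂) = N(-2.462463) = 0.006899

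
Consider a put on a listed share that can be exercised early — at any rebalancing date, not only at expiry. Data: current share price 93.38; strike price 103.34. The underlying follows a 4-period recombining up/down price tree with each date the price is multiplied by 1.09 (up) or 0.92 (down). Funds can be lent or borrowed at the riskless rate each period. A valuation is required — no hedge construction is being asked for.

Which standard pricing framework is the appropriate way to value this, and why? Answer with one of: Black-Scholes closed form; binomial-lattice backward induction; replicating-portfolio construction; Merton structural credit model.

Key observation: the exercise right at every one of the 4 steps is what matters: each node needs max(103.34 − S, continuation), which only the stepwise tree valuation starting from spot 93.38 delivers.

framework: binomial-lattice backward induction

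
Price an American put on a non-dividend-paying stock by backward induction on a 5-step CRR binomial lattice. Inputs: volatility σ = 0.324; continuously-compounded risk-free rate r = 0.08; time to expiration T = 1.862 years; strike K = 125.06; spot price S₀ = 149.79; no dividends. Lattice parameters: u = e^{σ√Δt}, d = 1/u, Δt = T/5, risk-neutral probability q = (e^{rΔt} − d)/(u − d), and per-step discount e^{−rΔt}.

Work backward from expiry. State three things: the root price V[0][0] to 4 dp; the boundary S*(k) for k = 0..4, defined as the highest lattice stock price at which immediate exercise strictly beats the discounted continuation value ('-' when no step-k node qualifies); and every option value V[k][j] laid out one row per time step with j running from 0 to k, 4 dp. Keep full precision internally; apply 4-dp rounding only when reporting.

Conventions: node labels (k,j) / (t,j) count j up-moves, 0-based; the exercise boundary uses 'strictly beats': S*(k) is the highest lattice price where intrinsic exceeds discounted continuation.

price = 8.0237
boundary = - - - 82.7708 100.8662
tree:
8.0237
14.5006 2.6643
25.3673 5.5684 0.2077
42.2892 11.6178 0.4521 0.0000
57.1383 24.1938 0.9842 0.0000 0.0000
69.3235 42.2892 2.1423 0.0000 0.0000 0.0000

Δt=0.37240  u=1.21862  d=0.82060  q=0.52671  discount=0.97065
step 5 (expiry): payoffs max(K−S,0) = 69.3235 42.2892 2.1423 0.0000 0.0000 0.0000
step 4: (k=4,j=0): S=67.9217, K−S=57.1383, hold=53.4675 ⇒ V=57.1383 exercise | (k=4,j=1): S=100.8662, K−S=24.1938, hold=20.5230 ⇒ V=24.1938 exercise | (k=4,j=2): S=149.7900, K−S=0.0000, hold=0.9842 ⇒ V=0.9842 continue | (k=4,j=3): S=222.4436, K−S=0.0000, hold=0.0000 ⇒ V=0.0000 continue | (k=4,j=4): S=330.3369, K−S=0.0000, hold=0.0000 ⇒ V=0.0000 continue  boundary S*=100.8662
step 3: (k=3,j=0): S=82.7708, K−S=42.2892, hold=38.6184 ⇒ V=42.2892 exercise | (k=3,j=1): S=122.9177, K−S=2.1423, hold=11.6178 ⇒ V=11.6178 continue | (k=3,j=2): S=182.5372, K−S=0.0000, hold=0.4521 ⇒ V=0.4521 continue | (k=3,j=3): S=271.0744, K−S=0.0000, hold=0.0000 ⇒ V=0.0000 continue  boundary S*=82.7708
step 2: (k=2,j=0): S=100.8662, K−S=24.1938, hold=25.3673 ⇒ V=25.3673 continue | (k=2,j=1): S=149.7900, K−S=0.0000, hold=5.5684 ⇒ V=5.5684 continue | (k=2,j=2): S=222.4436, K−S=0.0000, hold=0.2077 ⇒ V=0.2077 continue  boundary S*=-
step 1: (k=1,j=0): S=122.9177, K−S=2.1423, hold=14.5006 ⇒ V=14.5006 continue | (k=1,j=1): S=182.5372, K−S=0.0000, hold=2.6643 ⇒ V=2.6643 continue  boundary S*=-
step 0: (k=0,j=0): S=149.7900, K−S=0.0000, hold=8.0237 ⇒ V=8.0237 continue  boundary S*=-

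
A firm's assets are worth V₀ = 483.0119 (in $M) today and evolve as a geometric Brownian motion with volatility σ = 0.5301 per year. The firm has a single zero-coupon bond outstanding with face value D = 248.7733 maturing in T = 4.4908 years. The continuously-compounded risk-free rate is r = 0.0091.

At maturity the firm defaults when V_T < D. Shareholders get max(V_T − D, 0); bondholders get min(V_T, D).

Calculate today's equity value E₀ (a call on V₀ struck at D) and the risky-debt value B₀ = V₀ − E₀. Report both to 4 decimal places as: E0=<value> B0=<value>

Work the structural quantities from V₀ = 483.0119 against face 248.7733:
d₁ = [ln(V₀/D) + (r + σ²/2)T] / (σ√T)
   = [ln(483.0119/248.7733) + (0.0091 + 0.5·0.5301²)·4.4908] / (0.5301·√4.4908)
   = [0.663499 + 0.671837] / 1.123362 = 1.188697
d₂ = d₁ − σ√T = 1.188697 − 1.123362 = 0.065335
N(d₁) = 0.882720,  N(d₂) = 0.526046,  e^(−rT) = 0.959957
E₀ = V₀·N(d₁) − D·e^(−rT)·N(d₂)
   = 483.0119·0.882720 − 248.7733·0.959957·0.526046 = 300.738434
B₀ = V₀ − E₀ = 483.0119 − 300.738434 = 182.273466

E0=300.7384 B0=182.2735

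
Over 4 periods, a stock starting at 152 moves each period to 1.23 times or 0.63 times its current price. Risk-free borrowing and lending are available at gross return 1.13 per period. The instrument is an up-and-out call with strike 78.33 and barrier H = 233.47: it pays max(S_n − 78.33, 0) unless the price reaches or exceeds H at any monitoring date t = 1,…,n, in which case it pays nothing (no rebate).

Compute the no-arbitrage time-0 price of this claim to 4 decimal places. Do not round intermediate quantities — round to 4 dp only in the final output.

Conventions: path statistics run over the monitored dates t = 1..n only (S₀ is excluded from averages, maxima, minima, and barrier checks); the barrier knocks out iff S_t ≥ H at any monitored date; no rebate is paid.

Set p* = 0.8333 (from d < R < u); the path-dependent value is the discounted p*-expectation over all price paths.
Enumerate all 2^4 = 16 price paths (U = up ×1.23, D = down ×0.63); each path with k up-moves has probability p*^k·(1−p*)^(4−k).
DDDD: M=95.7600, payoff=0.0000, prob=0.000772
UDDD: M=186.9600, payoff=0.0000, prob=0.003858
DUDD: M=117.7848, payoff=0.0000, prob=0.003858
UUDD: M=229.9608, payoff=12.9414, prob=0.019290
DDUD: M=95.7600, payoff=0.0000, prob=0.003858
UDUD: M=186.9600, payoff=12.9414, prob=0.019290
DUUD: M=144.8753, payoff=12.9414, prob=0.019290
UUUD: M=282.8518, payoff=0.0000, prob=0.096451
DDDU: M=95.7600, payoff=0.0000, prob=0.003858
UDDU: M=186.9600, payoff=12.9414, prob=0.019290
DUDU: M=117.7848, payoff=12.9414, prob=0.019290
UUDU: M=229.9608, payoff=99.8666, prob=0.096451
DDUU: M=95.7600, payoff=12.9414, prob=0.019290
UDUU: M=186.9600, payoff=99.8666, prob=0.096451
DUUU: M=178.1966, payoff=99.8666, prob=0.096451
UUUU: M=347.9077, payoff=0.0000, prob=0.482253
Price = Σ prob·payoff / R^4 = 30.394445 / 1.630474 = 18.6415

price = 18.6415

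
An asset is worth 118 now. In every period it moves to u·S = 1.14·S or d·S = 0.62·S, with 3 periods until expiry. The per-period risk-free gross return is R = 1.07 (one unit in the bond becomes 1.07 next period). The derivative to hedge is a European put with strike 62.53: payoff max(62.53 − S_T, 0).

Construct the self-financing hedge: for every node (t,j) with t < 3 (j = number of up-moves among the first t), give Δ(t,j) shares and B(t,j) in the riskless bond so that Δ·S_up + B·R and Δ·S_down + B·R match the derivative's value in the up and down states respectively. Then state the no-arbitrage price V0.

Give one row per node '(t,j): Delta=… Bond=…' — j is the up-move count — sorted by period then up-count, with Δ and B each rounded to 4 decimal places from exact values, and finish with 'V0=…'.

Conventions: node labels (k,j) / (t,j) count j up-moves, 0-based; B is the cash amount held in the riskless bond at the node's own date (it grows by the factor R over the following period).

Under the risk-neutral measure, an up-move has probability p* = (R−d)/(u−d) = 0.8654 and values discount at R = 1.07.
Payoffs at expiry: V(3,0)=34.4073, V(3,1)=10.8205, V(3,2)=0.0000, V(3,3)=0.0000
  t=2,j=0: stock 45.3592 → up 51.7095 (V=10.8205), down 28.1227 (V=34.4073). Price 13.0801; hedge Δ=-1.0000, bond B=58.4393.
  t=2,j=1: stock 83.4024 → up 95.0787 (V=0.0000), down 51.7095 (V=10.8205). Price 1.3613; hedge Δ=-0.2495, bond B=22.1700.
  t=2,j=2: stock 153.3528 → up 174.8222 (V=0.0000), down 95.0787 (V=0.0000). Price 0.0000; hedge Δ=0.0000, bond B=0.0000.
  t=1,j=0: stock 73.1600 → up 83.4024 (V=1.3613), down 45.3592 (V=13.0801). Price 2.7466; hedge Δ=-0.3080, bond B=25.2826.
  t=1,j=1: stock 134.5200 → up 153.3528 (V=0.0000), down 83.4024 (V=1.3613). Price 0.1713; hedge Δ=-0.0195, bond B=2.7892.
  t=0,j=0: stock 118.0000 → up 134.5200 (V=0.1713), down 73.1600 (V=2.7466). Price 0.4841; hedge Δ=-0.0420, bond B=5.4366.
Check: Δ(0,0)·S0 + B(0,0) = 0.4841 = V0.

(0,0): Delta=-0.0420 Bond=5.4366
(1,0): Delta=-0.3080 Bond=25.2826
(1,1): Delta=-0.0195 Bond=2.7892
(2,0): Delta=-1.0000 Bond=58.4393
(2,1): Delta=-0.2495 Bond=22.1700
(2,2): Delta=0.0000 Bond=0.0000
V0=0.4841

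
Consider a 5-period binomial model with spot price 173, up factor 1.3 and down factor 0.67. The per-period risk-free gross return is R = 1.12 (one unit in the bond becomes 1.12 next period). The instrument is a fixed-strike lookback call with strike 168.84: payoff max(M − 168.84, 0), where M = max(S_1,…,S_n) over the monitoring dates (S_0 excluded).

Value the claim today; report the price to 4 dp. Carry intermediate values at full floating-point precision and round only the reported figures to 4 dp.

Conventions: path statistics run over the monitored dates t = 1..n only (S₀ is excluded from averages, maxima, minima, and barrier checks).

Risk-neutral up-probability p* = (R−d)/(u−d) = (1.12−0.67)/(1.3−0.67) = 0.7143; the claim prices as the p*-weighted sum of path payoffs discounted by R^5.
Enumerate all 2^5 = 32 price paths (U = up ×1.3, D = down ×0.67); each path with k up-moves has probability p*^k·(1−p*)^(5−k).
DDDDD: M=115.9100, payoff=0.0000, prob=0.001904
UDDDD: M=224.9000, payoff=56.0600, prob=0.004760
DUDDD: M=150.6830, payoff=0.0000, prob=0.004760
UUDDD: M=292.3700, payoff=123.5300, prob=0.011900
DDUDD: M=115.9100, payoff=0.0000, prob=0.004760
UDUDD: M=224.9000, payoff=56.0600, prob=0.011900
DUUDD: M=195.8879, payoff=27.0479, prob=0.011900
UUUDD: M=380.0810, payoff=211.2410, prob=0.029750
DDDUD: M=115.9100, payoff=0.0000, prob=0.004760
UDDUD: M=224.9000, payoff=56.0600, prob=0.011900
DUDUD: M=150.6830, payoff=0.0000, prob=0.011900
UUDUD: M=292.3700, payoff=123.5300, prob=0.029750
DDUUD: M=131.2449, payoff=0.0000, prob=0.011900
UDUUD: M=254.6543, payoff=85.8143, prob=0.029750
DUUUD: M=254.6543, payoff=85.8143, prob=0.029750
UUUUD: M=494.1053, payoff=325.2653, prob=0.074374
DDDDU: M=115.9100, payoff=0.0000, prob=0.004760
UDDDU: M=224.9000, payoff=56.0600, prob=0.011900
DUDDU: M=150.6830, payoff=0.0000, prob=0.011900
UUDDU: M=292.3700, payoff=123.5300, prob=0.029750
DDUDU: M=115.9100, payoff=0.0000, prob=0.011900
UDUDU: M=224.9000, payoff=56.0600, prob=0.029750
DUUDU: M=195.8879, payoff=27.0479, prob=0.029750
UUUDU: M=380.0810, payoff=211.2410, prob=0.074374
DDDUU: M=115.9100, payoff=0.0000, prob=0.011900
UDDUU: M=224.9000, payoff=56.0600, prob=0.029750
DUDUU: M=170.6184, payoff=1.7784, prob=0.029750
UUDUU: M=331.0506, payoff=162.2106, prob=0.074374
DDUUU: M=170.6184, payoff=1.7784, prob=0.029750
UDUUU: M=331.0506, payoff=162.2106, prob=0.074374
DUUUU: M=331.0506, payoff=162.2106, prob=0.074374
UUUUU: M=642.3369, payoff=473.4969, prob=0.185934
Price = Σ prob·payoff / R^5 = 191.180085 / 1.762342 = 108.4807

price = 108.4807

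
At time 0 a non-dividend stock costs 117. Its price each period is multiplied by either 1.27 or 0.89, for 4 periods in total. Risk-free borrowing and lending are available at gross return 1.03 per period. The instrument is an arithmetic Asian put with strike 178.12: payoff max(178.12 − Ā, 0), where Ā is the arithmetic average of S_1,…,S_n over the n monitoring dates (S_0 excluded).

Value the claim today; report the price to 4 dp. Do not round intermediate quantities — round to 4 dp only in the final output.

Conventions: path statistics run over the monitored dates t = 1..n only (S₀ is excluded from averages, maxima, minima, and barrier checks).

Set p* = 0.3684 (from d < R < u); the path-dependent value is the discounted p*-expectation over all price paths.
Enumerate all 2^4 = 16 price paths (U = up ×1.27, D = down ×0.89); each path with k up-moves has probability p*^k·(1−p*)^(4−k).
DDDD: Ā=88.1739, payoff=89.9461, prob=0.159115
UDDD: Ā=125.8211, payoff=52.2989, prob=0.092817
DUDD: Ā=114.7061, payoff=63.4139, prob=0.092817
UUDD: Ā=163.6818, payoff=14.4382, prob=0.054143
DDUD: Ā=104.8138, payoff=73.3062, prob=0.092817
UDUD: Ā=149.5658, payoff=28.5542, prob=0.054143
DUUD: Ā=138.4508, payoff=39.6692, prob=0.054143
UUUD: Ā=197.5646, payoff=0.0000, prob=0.031584
DDDU: Ā=96.0096, payoff=82.1104, prob=0.092817
UDDU: Ā=137.0025, payoff=41.1175, prob=0.054143
DUDU: Ā=125.8875, payoff=52.2325, prob=0.054143
UUDU: Ā=179.6372, payoff=0.0000, prob=0.031584
DDUU: Ā=115.9951, payoff=62.1249, prob=0.054143
UDUU: Ā=165.5211, payoff=12.5989, prob=0.031584
DUUU: Ā=154.4061, payoff=23.7139, prob=0.031584
UUUU: Ā=220.3323, payoff=0.0000, prob=0.018424
Price = Σ prob·payoff / R^4 = 53.517533 / 1.125509 = 47.5496

price = 47.5496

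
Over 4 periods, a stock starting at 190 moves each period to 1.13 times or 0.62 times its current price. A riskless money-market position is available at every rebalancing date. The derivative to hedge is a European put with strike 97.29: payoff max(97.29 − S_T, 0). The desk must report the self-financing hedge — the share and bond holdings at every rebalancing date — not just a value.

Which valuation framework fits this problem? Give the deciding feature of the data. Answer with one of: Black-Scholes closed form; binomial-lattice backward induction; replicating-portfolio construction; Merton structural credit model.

Key observation: the mandate to exhibit the hedge at every date and state singles out the replicating-portfolio construction on the 4-period tree with factors 1.13 and 0.62 from 190.

framework: replicating-portfolio construction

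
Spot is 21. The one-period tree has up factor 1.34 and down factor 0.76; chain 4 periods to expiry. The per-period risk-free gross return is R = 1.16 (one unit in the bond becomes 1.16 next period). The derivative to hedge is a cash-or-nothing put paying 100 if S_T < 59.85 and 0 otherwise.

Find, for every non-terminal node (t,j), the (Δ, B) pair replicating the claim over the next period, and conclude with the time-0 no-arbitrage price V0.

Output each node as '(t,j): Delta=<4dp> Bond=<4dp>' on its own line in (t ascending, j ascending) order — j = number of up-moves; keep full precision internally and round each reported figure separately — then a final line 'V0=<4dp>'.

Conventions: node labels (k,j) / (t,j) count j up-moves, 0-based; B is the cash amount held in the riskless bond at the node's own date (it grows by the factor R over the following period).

(0,0): Delta=-1.7253 Bond=78.9674
(1,0): Delta=0.0000 Bond=64.0658
(1,1): Delta=-2.1657 Bond=103.9936
(2,0): Delta=0.0000 Bond=74.3163
(2,1): Delta=0.0000 Bond=74.3163
(2,2): Delta=-2.7184 Bond=141.4749
(3,0): Delta=0.0000 Bond=86.2069
(3,1): Delta=0.0000 Bond=86.2069
(3,2): Delta=0.0000 Bond=86.2069
(3,3): Delta=-3.4122 Bond=199.1677
V0=42.7353

Risk-neutral probability p* = (R−d)/(u−d) = (1.16−0.76)/(1.34−0.76) = 0.6897.
At maturity the claim pays: V(4,0)=100.0000, V(4,1)=100.0000, V(4,2)=100.0000, V(4,3)=100.0000, V(4,4)=0.0000
(3,0): S=9.2185. Δ = (V_up−V_dn)/(S_up−S_dn) = (100.0000−100.0000)/(12.3528−7.0061) = 0.0000. V = [p*·100.0000 + (1−p*)·100.0000]/1.16 = 86.2069. B = V − Δ·S = 86.2069.
(3,1): S=16.2537. Δ = (V_up−V_dn)/(S_up−S_dn) = (100.0000−100.0000)/(21.7799−12.3528) = 0.0000. V = [p*·100.0000 + (1−p*)·100.0000]/1.16 = 86.2069. B = V − Δ·S = 86.2069.
(3,2): S=28.6578. Δ = (V_up−V_dn)/(S_up−S_dn) = (100.0000−100.0000)/(38.4014−21.7799) = 0.0000. V = [p*·100.0000 + (1−p*)·100.0000]/1.16 = 86.2069. B = V − Δ·S = 86.2069.
(3,3): S=50.5282. Δ = (V_up−V_dn)/(S_up−S_dn) = (0.0000−100.0000)/(67.7078−38.4014) = -3.4122. V = [p*·0.0000 + (1−p*)·100.0000]/1.16 = 26.7539. B = V − Δ·S = 199.1677.
(2,0): S=12.1296. Δ = (V_up−V_dn)/(S_up−S_dn) = (86.2069−86.2069)/(16.2537−9.2185) = 0.0000. V = [p*·86.2069 + (1−p*)·86.2069]/1.16 = 74.3163. B = V − Δ·S = 74.3163.
(2,1): S=21.3864. Δ = (V_up−V_dn)/(S_up−S_dn) = (86.2069−86.2069)/(28.6578−16.2537) = 0.0000. V = [p*·86.2069 + (1−p*)·86.2069]/1.16 = 74.3163. B = V − Δ·S = 74.3163.
(2,2): S=37.7076. Δ = (V_up−V_dn)/(S_up−S_dn) = (26.7539−86.2069)/(50.5282−28.6578) = -2.7184. V = [p*·26.7539 + (1−p*)·86.2069]/1.16 = 38.9697. B = V − Δ·S = 141.4749.
(1,0): S=15.9600. Δ = (V_up−V_dn)/(S_up−S_dn) = (74.3163−74.3163)/(21.3864−12.1296) = 0.0000. V = [p*·74.3163 + (1−p*)·74.3163]/1.16 = 64.0658. B = V − Δ·S = 64.0658.
(1,1): S=28.1400. Δ = (V_up−V_dn)/(S_up−S_dn) = (38.9697−74.3163)/(37.7076−21.3864) = -2.1657. V = [p*·38.9697 + (1−p*)·74.3163]/1.16 = 43.0511. B = V − Δ·S = 103.9936.
(0,0): S=21.0000. Δ = (V_up−V_dn)/(S_up−S_dn) = (43.0511−64.0658)/(28.1400−15.9600) = -1.7253. V = [p*·43.0511 + (1−p*)·64.0658]/1.16 = 42.7353. B = V − Δ·S = 78.9674.
Verification: the root portfolio costs Δ(0,0)·S0 + B(0,0) = 42.7353, matching V0.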